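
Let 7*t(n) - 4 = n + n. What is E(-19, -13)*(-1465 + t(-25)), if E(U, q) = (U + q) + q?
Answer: 463545/7 ≈ 66221.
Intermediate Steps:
E(U, q) = U + 2*q
t(n) = 4/7 + 2*n/7 (t(n) = 4/7 + (n + n)/7 = 4/7 + (2*n)/7 = 4/7 + 2*n/7)
E(-19, -13)*(-1465 + t(-25)) = (-19 + 2*(-13))*(-1465 + (4/7 + (2/7)*(-25))) = (-19 - 26)*(-1465 + (4/7 - 50/7)) = -45*(-1465 - 46/7) = -45*(-10301/7) = 463545/7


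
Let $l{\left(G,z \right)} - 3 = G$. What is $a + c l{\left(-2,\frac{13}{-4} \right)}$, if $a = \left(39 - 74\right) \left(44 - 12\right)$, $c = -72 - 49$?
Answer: $-1241$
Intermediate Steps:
$l{\left(G,z \right)} = 3 + G$
$c = -121$
$a = -1120$ ($a = \left(-35\right) 32 = -1120$)
$a + c l{\left(-2,\frac{13}{-4} \right)} = -1120 - 121 \left(3 - 2\right) = -1120 - 121 = -1241$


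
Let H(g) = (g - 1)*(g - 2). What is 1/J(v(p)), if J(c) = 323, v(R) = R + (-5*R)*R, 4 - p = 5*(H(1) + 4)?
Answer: 1/323 ≈ 0.0030960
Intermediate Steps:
H(g) = (-1 + g)*(-2 + g)
p = -16 (p = 4 - 5*((2 + 1**2 - 3*1) + 4) = 4 - 5*((2 + 1 - 3) + 4) = 4 - 5*(0 + 4) = 4 - 5*4 = 4 - 1*20 = 4 - 20 = -16)
v(R) = R - 5*R**2
1/J(v(p)) = 1/323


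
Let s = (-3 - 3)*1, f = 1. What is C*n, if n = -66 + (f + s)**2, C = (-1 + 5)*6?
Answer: -984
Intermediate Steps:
C = 24 (C = 4*6 = 24)
s = -6 (s = -6*1 = -6)
n = -41 (n = -66 + (1 - 6)**2 = -66 + (-5)**2 = -66 + 25 = -41)
C*n = 24*(-41) = -984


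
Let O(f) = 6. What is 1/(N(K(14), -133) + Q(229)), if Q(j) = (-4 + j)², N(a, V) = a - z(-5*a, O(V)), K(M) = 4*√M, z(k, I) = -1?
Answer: 25313/1281495826 - √14/640747913 ≈ 1.9747e-5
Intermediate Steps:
N(a, V) = 1 + a (N(a, V) = a - 1*(-1) = a + 1 = 1 + a)
1/(N(K(14), -133) + Q(229)) = 1/((1 + 4*√14) + (-4 + 229)²) = 1/((1 + 4*√14) + 225²) = 1/((1 + 4*√14) + 50625) = 1/(50626 + 4*√14)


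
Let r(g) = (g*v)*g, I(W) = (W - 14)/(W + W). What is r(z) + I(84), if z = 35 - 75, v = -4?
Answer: -76795/12 ≈ -6399.6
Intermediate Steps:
I(W) = (-14 + W)/(2*W) (I(W) = (-14 + W)/((2*W)) = (-14 + W)*(1/(2*W)) = (-14 + W)/(2*W))
z = -40
r(g) = -4*g² (r(g) = (g*(-4))*g = (-4*g)*g = -4*g²)
r(z) + I(84) = -4*(-40)² + (½)*(-14 + 84)/84 = -4*1600 + (½)*(1/84)*70 = -6400 + 5/12 = -76795/12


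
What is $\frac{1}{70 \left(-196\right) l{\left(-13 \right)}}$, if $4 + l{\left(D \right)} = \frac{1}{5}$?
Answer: $\frac{1}{52136} \approx 1.9181 \cdot 10^{-5}$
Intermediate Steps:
$l{\left(D \right)} = - \frac{19}{5}$ ($l{\left(D \right)} = -4 + \frac{1}{5} = - \frac{19}{5}$)
$\frac{1}{70 \left(-196\right) l{\left(-13 \right)}} = \frac{1}{70 \left(-196\right) \left(- \frac{19}{5}\right)} = \frac{1}{\left(-13720\right) \left(- \frac{19}{5}\right)} = \frac{1}{52136}$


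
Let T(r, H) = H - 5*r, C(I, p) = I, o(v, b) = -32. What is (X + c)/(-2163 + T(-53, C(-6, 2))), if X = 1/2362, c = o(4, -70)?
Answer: 75583/4497248 ≈ 0.016807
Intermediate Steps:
c = -32
X = 1/2362 ≈ 0.00042337
(X + c)/(-2163 + T(-53, C(-6, 2))) = (1/2362 - 32)/(-2163 + (-6 - 5*(-53))) = -75583/(2362*(-2163 + (-6 + 265))) = -75583/(2362*(-2163 + 259)) = -75583/2362/(-1904) = -75583/2362*(-1/1904) = 75583/4497248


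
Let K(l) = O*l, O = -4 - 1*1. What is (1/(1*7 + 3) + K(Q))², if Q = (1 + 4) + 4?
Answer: 201601/100 ≈ 2016.0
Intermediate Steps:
Q = 9 (Q = 5 + 4 = 9)
O = -5 (O = -4 - 1 = -5)
K(l) = -5*l
(1/(1*7 + 3) + K(Q))² = (1/(1*7 + 3) - 5*9)² = (1/(7 + 3) - 45)² = (1/10 - 45)² = (⅒ - 45)² = (-449/10)² = 201601/100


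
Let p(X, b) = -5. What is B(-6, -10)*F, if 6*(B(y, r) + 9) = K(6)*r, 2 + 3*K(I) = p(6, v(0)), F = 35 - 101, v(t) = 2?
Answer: 1012/3 ≈ 337.33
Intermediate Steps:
F = -66
K(I) = -7/3 (K(I) = -2/3 + (1/3)*(-5) = -2/3 - 5/3 = -7/3)
B(y, r) = -9 - 7*r/18 (B(y, r) = -9 + (-7*r/3)/6 = -9 - 7*r/18)
B(-6, -10)*F = (-9 - 7/18*(-10))*(-66) = (-9 + 35/9)*(-66) = -46/9*(-66) = 1012/3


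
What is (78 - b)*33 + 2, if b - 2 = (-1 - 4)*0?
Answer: 2510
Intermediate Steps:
b = 2 (b = 2 + (-1 - 4)*0 = 2 - 5*0 = 2 + 0 = 2)
(78 - b)*33 + 2 = (78 - 1*2)*33 + 2 = (78 - 2)*33 + 2 = 76*33 + 2 = 2508 + 2 = 2510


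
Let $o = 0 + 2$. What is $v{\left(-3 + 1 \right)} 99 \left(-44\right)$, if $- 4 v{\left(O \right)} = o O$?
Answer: $-4356$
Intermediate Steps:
$o = 2$
$v{\left(O \right)} = - \frac{O}{2}$ ($v{\left(O \right)} = - \frac{2 O}{4} = - \frac{O}{2}$)
$v{\left(-3 + 1 \right)} 99 \left(-44\right) = - \frac{-3 + 1}{2} \cdot 99 \left(-44\right) = \left(- \frac{1}{2}\right) \left(-2\right) 99 \left(-44\right) = 1 \cdot 99 \left(-44\right) = 99 \left(-44\right) = -4356$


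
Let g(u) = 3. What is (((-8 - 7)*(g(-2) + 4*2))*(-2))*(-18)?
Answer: -5940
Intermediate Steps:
(((-8 - 7)*(g(-2) + 4*2))*(-2))*(-18) = (((-8 - 7)*(3 + 4*2))*(-2))*(-18) = (-15*(3 + 8)*(-2))*(-18) = (-15*11*(-2))*(-18) = -165*(-2)*(-18) = 330*(-18) = -5940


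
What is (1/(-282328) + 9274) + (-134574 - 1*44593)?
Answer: -47965550905/282328 ≈ -1.6989e+5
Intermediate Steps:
(1/(-282328) + 9274) + (-134574 - 1*44593) = (-1/282328 + 9274) + (-134574 - 44593) = 2618309871/282328 - 179167 = -47965550905/282328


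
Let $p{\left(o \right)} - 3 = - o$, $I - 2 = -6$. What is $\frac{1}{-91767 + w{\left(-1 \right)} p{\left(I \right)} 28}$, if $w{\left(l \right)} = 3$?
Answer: $- \frac{1}{91179} \approx -1.0967 \cdot 10^{-5}$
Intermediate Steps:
$I = -4$ ($I = 2 - 6 = -4$)
$p{\left(o \right)} = 3 - o$
$\frac{1}{-91767 + w{\left(-1 \right)} p{\left(I \right)} 28} = \frac{1}{-91767 + 3 \left(3 - -4\right) 28} = \frac{1}{-91767 + 3 \left(3 + 4\right) 28} = \frac{1}{-91767 + 3 \cdot 7 \cdot 28} = \frac{1}{-91767 + 21 \cdot 28} = \frac{1}{-91767 + 588} = \frac{1}{-91179} = - \frac{1}{91179}$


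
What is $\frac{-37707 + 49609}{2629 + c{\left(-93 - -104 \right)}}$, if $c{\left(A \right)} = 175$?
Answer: $\frac{5951}{1402} \approx 4.2447$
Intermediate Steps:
$\frac{-37707 + 49609}{2629 + c{\left(-93 - -104 \right)}} = \frac{-37707 + 49609}{2629 + 175} = \frac{11902}{2804} = 11902 \cdot \frac{1}{2804} = \frac{5951}{1402}$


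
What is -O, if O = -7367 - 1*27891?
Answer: 35258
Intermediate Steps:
O = -35258 (O = -7367 - 27891 = -35258)
-O = -1*(-35258) = 35258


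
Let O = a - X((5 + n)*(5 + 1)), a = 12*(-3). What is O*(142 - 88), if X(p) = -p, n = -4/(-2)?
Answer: 324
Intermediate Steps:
n = 2 (n = -4*(-½) = 2)
a = -36
O = 6 (O = -36 - (-1)*(5 + 2)*(5 + 1) = -36 - (-1)*7*6 = -36 - (-1)*42 = -36 - 1*(-42) = -36 + 42 = 6)
O*(142 - 88) = 6*(142 - 88) = 6*54 = 324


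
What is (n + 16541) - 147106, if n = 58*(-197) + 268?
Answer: -141723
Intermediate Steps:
n = -11158 (n = -11426 + 268 = -11158)
(n + 16541) - 147106 = (-11158 + 16541) - 147106 = 5383 - 147106 = -141723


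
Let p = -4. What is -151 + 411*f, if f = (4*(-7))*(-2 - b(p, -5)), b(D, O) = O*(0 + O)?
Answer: 310565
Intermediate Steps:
b(D, O) = O**2 (b(D, O) = O*O = O**2)
f = 756 (f = (4*(-7))*(-2 - 1*(-5)**2) = -28*(-2 - 1*25) = -28*(-2 - 25) = -28*(-27) = 756)
-151 + 411*f = -151 + 411*756 = -151 + 310716 = 310565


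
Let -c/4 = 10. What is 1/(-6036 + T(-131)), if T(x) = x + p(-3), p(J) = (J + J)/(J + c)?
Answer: -43/265175 ≈ -0.00016216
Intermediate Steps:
c = -40 (c = -4*10 = -40)
p(J) = 2*J/(-40 + J) (p(J) = (J + J)/(J - 40) = (2*J)/(-40 + J) = 2*J/(-40 + J))
T(x) = 6/43 + x (T(x) = x + 2*(-3)/(-40 - 3) = x + 2*(-3)/(-43) = x + 2*(-3)*(-1/43) = x + 6/43 = 6/43 + x)
1/(-6036 + T(-131)) = 1/(-6036 + (6/43 - 131)) = 1/(-6036 - 5627/43) = 1/(-265175/43) = -43/265175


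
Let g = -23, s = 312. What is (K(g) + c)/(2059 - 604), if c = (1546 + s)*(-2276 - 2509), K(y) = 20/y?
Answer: -40896442/6693 ≈ -6110.3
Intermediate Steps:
c = -8890530 (c = (1546 + 312)*(-2276 - 2509) = 1858*(-4785) = -8890530)
(K(g) + c)/(2059 - 604) = (20/(-23) - 8890530)/(2059 - 604) = (20*(-1/23) - 8890530)/1455 = (-20/23 - 8890530)*(1/1455) = -204482210/23*1/1455 = -40896442/6693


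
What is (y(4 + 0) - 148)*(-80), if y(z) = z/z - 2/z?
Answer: 11800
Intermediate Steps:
y(z) = 1 - 2/z
(y(4 + 0) - 148)*(-80) = ((-2 + (4 + 0))/(4 + 0) - 148)*(-80) = ((-2 + 4)/4 - 148)*(-80) = ((¼)*2 - 148)*(-80) = (½ - 148)*(-80) = -295/2*(-80) = 11800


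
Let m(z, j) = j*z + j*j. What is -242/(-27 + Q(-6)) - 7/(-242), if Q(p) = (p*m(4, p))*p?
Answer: -55729/98010 ≈ -0.56861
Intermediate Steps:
m(z, j) = j**2 + j*z (m(z, j) = j*z + j**2 = j**2 + j*z)
Q(p) = p**3*(4 + p) (Q(p) = (p*(p*(p + 4)))*p = (p*(p*(4 + p)))*p = (p**2*(4 + p))*p = p**3*(4 + p))
-242/(-27 + Q(-6)) - 7/(-242) = -242/(-27 + (-6)**3*(4 - 6)) - 7/(-242) = -242/(-27 - 216*(-2)) - 7*(-1/242) = -242/(-27 + 432) + 7/242 = -242/405 + 7/242 = -55729/98010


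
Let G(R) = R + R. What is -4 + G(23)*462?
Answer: 21248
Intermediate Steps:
G(R) = 2*R
-4 + G(23)*462 = -4 + (2*23)*462 = -4 + 46*462 = -4 + 21252 = 21248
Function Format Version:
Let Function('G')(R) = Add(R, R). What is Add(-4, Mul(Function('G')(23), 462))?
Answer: 21248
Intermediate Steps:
Function('G')(R) = Mul(2, R)
Add(-4, Mul(Function('G')(23), 462)) = Add(-4, Mul(Mul(2, 23), 462)) = Add(-4, Mul(46, 462)) = Add(-4, 21252) = 21248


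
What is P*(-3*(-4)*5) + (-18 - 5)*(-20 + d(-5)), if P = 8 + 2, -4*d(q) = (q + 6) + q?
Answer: 1037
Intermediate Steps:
d(q) = -3/2 - q/2 (d(q) = -((q + 6) + q)/4 = -((6 + q) + q)/4 = -(6 + 2*q)/4 = -3/2 - q/2)
P = 10
P*(-3*(-4)*5) + (-18 - 5)*(-20 + d(-5)) = 10*(-3*(-4)*5) + (-18 - 5)*(-20 + (-3/2 - ½*(-5))) = 10*(12*5) - 23*(-20 + (-3/2 + 5/2)) = 10*60 - 23*(-20 + 1) = 600 - 23*(-19) = 600 + 437 = 1037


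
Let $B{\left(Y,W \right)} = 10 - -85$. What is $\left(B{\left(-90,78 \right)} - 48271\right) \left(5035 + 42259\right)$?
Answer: $-2278435744$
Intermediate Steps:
$B{\left(Y,W \right)} = 95$ ($B{\left(Y,W \right)} = 10 + 85 = 95$)
$\left(B{\left(-90,78 \right)} - 48271\right) \left(5035 + 42259\right) = \left(95 - 48271\right) \left(5035 + 42259\right) = \left(-48176\right) 47294 = -2278435744$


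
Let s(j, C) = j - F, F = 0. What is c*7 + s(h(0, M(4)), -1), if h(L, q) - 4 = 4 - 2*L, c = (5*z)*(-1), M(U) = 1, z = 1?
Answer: -27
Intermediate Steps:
c = -5 (c = (5*1)*(-1) = 5*(-1) = -5)
h(L, q) = 8 - 2*L (h(L, q) = 4 + (4 - 2*L) = 8 - 2*L)
s(j, C) = j (s(j, C) = j - 1*0 = j + 0 = j)
c*7 + s(h(0, M(4)), -1) = -5*7 + (8 - 2*0) = -35 + (8 + 0) = -35 + 8 = -27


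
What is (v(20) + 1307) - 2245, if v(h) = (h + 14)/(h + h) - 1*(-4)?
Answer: -18663/20 ≈ -933.15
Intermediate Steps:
v(h) = 4 + (14 + h)/(2*h) (v(h) = (14 + h)/((2*h)) + 4 = (14 + h)*(1/(2*h)) + 4 = (14 + h)/(2*h) + 4 = 4 + (14 + h)/(2*h))
(v(20) + 1307) - 2245 = ((9/2 + 7/20) + 1307) - 2245 = (97/20 + 1307) - 2245 = 26237/20 - 2245 = -18663/20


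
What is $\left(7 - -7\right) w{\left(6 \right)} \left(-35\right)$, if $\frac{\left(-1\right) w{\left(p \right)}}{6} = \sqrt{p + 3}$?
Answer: $8820$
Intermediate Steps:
$w{\left(p \right)} = - 6 \sqrt{3 + p}$ ($w{\left(p \right)} = - 6 \sqrt{p + 3} = - 6 \sqrt{3 + p}$)
$\left(7 - -7\right) w{\left(6 \right)} \left(-35\right) = \left(7 - -7\right) \left(- 6 \sqrt{3 + 6}\right) \left(-35\right) = \left(7 + 7\right) \left(- 6 \sqrt{9}\right) \left(-35\right) = 14 \left(\left(-6\right) 3\right) \left(-35\right) = 14 \left(-18\right) \left(-35\right) = \left(-252\right) \left(-35\right) = 8820$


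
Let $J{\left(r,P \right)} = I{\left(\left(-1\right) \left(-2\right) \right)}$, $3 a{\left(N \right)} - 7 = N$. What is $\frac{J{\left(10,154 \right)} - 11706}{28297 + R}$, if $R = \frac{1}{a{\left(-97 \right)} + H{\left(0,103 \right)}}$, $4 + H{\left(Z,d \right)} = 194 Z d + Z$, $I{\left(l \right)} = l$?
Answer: $- \frac{397936}{962097} \approx -0.41361$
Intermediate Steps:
$a{\left(N \right)} = \frac{7}{3} + \frac{N}{3}$
$J{\left(r,P \right)} = 2$ ($J{\left(r,P \right)} = \left(-1\right) \left(-2\right) = 2$)
$H{\left(Z,d \right)} = -4 + Z + 194 Z d$ ($H{\left(Z,d \right)} = -4 + \left(194 Z d + Z\right) = -4 + \left(Z + 194 Z d\right) = -4 + Z + 194 Z d$)
$R = - \frac{1}{34}$ ($R = \frac{1}{\left(\frac{7}{3} + \frac{1}{3} \left(-97\right)\right) + \left(-4 + 0 + 194 \cdot 0 \cdot 103\right)} = \frac{1}{\left(\frac{7}{3} - \frac{97}{3}\right) + \left(-4 + 0 + 0\right)} = \frac{1}{-30 - 4} = \frac{1}{-34} = - \frac{1}{34} \approx -0.029412$)
$\frac{J{\left(10,154 \right)} - 11706}{28297 + R} = \frac{2 - 11706}{28297 - \frac{1}{34}} = - \frac{11704}{\frac{962097}{34}} = \left(-11704\right) \frac{34}{962097} = - \frac{397936}{962097}$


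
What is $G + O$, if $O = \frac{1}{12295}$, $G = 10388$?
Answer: $\frac{127720461}{12295} \approx 10388.0$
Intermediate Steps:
$O = \frac{1}{12295} \approx 8.1334 \cdot 10^{-5}$
$G + O = 10388 + \frac{1}{12295} = \frac{127720461}{12295}$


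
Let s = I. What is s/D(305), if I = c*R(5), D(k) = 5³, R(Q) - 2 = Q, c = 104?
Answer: 728/125 ≈ 5.8240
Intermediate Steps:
R(Q) = 2 + Q
D(k) = 125
I = 728 (I = 104*(2 + 5) = 104*7 = 728)
s = 728
s/D(305) = 728/125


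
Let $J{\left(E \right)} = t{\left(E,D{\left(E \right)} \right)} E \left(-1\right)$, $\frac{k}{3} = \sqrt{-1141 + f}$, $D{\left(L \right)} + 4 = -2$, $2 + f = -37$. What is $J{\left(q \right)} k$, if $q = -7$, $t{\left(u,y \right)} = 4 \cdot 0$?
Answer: $0$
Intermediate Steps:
$f = -39$ ($f = -2 - 37 = -39$)
$D{\left(L \right)} = -6$ ($D{\left(L \right)} = -4 - 2 = -6$)
$t{\left(u,y \right)} = 0$
$k = 6 i \sqrt{295}$ ($k = 3 \sqrt{-1141 - 39} = 3 \sqrt{-1180} = 3 \cdot 2 i \sqrt{295} = 6 i \sqrt{295} \approx 103.05 i$)
$J{\left(E \right)} = 0$ ($J{\left(E \right)} = 0 E \left(-1\right) = 0 \left(-1\right) = 0$)
$J{\left(q \right)} k = 0 \cdot 6 i \sqrt{295} = 0$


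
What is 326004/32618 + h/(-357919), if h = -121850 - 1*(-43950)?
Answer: 59611983938/5837300971 ≈ 10.212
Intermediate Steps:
h = -77900 (h = -121850 + 43950 = -77900)
326004/32618 + h/(-357919) = 326004/32618 - 77900/(-357919) = 326004*(1/32618) - 77900*(-1/357919) = 163002/16309 + 77900/357919 = 59611983938/5837300971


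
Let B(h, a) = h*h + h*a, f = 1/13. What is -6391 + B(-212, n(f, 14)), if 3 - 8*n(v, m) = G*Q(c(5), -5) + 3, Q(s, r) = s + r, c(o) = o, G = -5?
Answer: 38553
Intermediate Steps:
Q(s, r) = r + s
f = 1/13 (f = 1*(1/13) = 1/13 ≈ 0.076923)
n(v, m) = 0 (n(v, m) = 3/8 - (-5*(-5 + 5) + 3)/8 = 3/8 - (-5*0 + 3)/8 = 3/8 - (0 + 3)/8 = 3/8 - ⅛*3 = 3/8 - 3/8 = 0)
B(h, a) = h² + a*h
-6391 + B(-212, n(f, 14)) = -6391 - 212*(0 - 212) = -6391 - 212*(-212) = -6391 + 44944 = 38553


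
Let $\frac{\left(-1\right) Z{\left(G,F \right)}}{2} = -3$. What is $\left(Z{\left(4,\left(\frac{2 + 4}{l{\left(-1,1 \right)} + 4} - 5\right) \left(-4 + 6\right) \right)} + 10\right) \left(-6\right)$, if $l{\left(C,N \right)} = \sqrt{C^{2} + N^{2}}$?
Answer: $-96$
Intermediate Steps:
$Z{\left(G,F \right)} = 6$ ($Z{\left(G,F \right)} = \left(-2\right) \left(-3\right) = 6$)
$\left(Z{\left(4,\left(\frac{2 + 4}{l{\left(-1,1 \right)} + 4} - 5\right) \left(-4 + 6\right) \right)} + 10\right) \left(-6\right) = \left(6 + 10\right) \left(-6\right) = 16 \left(-6\right) = -96$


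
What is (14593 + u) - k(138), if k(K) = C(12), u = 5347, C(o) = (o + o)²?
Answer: 19364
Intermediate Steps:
C(o) = 4*o² (C(o) = (2*o)² = 4*o²)
k(K) = 576 (k(K) = 4*12² = 4*144 = 576)
(14593 + u) - k(138) = (14593 + 5347) - 1*576 = 19940 - 576 = 19364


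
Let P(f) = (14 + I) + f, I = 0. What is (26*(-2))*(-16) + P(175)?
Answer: 1021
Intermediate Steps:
P(f) = 14 + f (P(f) = (14 + 0) + f = 14 + f)
(26*(-2))*(-16) + P(175) = (26*(-2))*(-16) + (14 + 175) = -52*(-16) + 189 = 832 + 189 = 1021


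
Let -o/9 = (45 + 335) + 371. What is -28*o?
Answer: 189252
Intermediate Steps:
o = -6759 (o = -9*((45 + 335) + 371) = -9*(380 + 371) = -9*751 = -6759)
-28*o = -28*(-6759) = 189252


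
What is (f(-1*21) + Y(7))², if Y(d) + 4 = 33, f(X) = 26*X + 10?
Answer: 257049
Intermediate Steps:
f(X) = 10 + 26*X
Y(d) = 29 (Y(d) = -4 + 33 = 29)
(f(-1*21) + Y(7))² = ((10 + 26*(-1*21)) + 29)² = ((10 + 26*(-21)) + 29)² = ((10 - 546) + 29)² = (-536 + 29)² = (-507)² = 257049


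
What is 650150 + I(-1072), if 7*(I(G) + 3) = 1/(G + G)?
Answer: 9757406175/15008 ≈ 6.5015e+5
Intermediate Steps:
I(G) = -3 + 1/(14*G) (I(G) = -3 + 1/(7*(G + G)) = -3 + 1/(7*((2*G))) = -3 + (1/(2*G))/7 = -3 + 1/(14*G))
650150 + I(-1072) = 650150 + (-3 + (1/14)/(-1072)) = 650150 + (-3 + (1/14)*(-1/1072)) = 650150 + (-3 - 1/15008) = 650150 - 45025/15008 = 9757406175/15008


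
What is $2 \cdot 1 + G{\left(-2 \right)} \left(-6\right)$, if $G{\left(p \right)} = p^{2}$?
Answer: $-22$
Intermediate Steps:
$2 \cdot 1 + G{\left(-2 \right)} \left(-6\right) = 2 \cdot 1 + \left(-2\right)^{2} \left(-6\right) = 2 + 4 \left(-6\right) = 2 - 24 = -22$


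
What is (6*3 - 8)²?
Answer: 100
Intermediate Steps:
(6*3 - 8)² = (18 - 8)² = 10² = 100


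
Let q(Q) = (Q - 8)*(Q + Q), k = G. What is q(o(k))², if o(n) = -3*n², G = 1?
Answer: 4356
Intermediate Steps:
k = 1
q(Q) = 2*Q*(-8 + Q) (q(Q) = (-8 + Q)*(2*Q) = 2*Q*(-8 + Q))
q(o(k))² = (2*(-3*1²)*(-8 - 3*1²))² = (2*(-3*1)*(-8 - 3*1))² = (2*(-3)*(-8 - 3))² = (2*(-3)*(-11))² = 66² = 4356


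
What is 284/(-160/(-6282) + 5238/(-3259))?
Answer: -1453585698/8095919 ≈ -179.55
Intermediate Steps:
284/(-160/(-6282) + 5238/(-3259)) = 284/(-160*(-1/6282) + 5238*(-1/3259)) = 284/(80/3141 - 5238/3259) = 284/(-16191838/10236519) = 284*(-10236519/16191838) = -1453585698/8095919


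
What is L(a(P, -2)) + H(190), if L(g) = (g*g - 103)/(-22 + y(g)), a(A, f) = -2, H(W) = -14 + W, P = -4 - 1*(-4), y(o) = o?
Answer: 1441/8 ≈ 180.13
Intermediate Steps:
P = 0 (P = -4 + 4 = 0)
L(g) = (-103 + g²)/(-22 + g) (L(g) = (g*g - 103)/(-22 + g) = (g² - 103)/(-22 + g) = (-103 + g²)/(-22 + g))
L(a(P, -2)) + H(190) = (-103 + (-2)²)/(-22 - 2) + (-14 + 190) = (-103 + 4)/(-24) + 176 = -1/24*(-99) + 176 = 33/8 + 176 = 1441/8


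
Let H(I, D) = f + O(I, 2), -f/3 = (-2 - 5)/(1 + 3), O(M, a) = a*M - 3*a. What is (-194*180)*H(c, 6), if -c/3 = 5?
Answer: 1073790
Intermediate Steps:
c = -15 (c = -3*5 = -15)
O(M, a) = -3*a + M*a (O(M, a) = M*a - 3*a = -3*a + M*a)
f = 21/4 (f = -3*(-2 - 5)/(1 + 3) = -(-21)/4 = -3*(-7/4) = 21/4 ≈ 5.2500)
H(I, D) = -¾ + 2*I (H(I, D) = 21/4 + 2*(-3 + I) = 21/4 + (-6 + 2*I) = -¾ + 2*I)
(-194*180)*H(c, 6) = (-194*180)*(-¾ + 2*(-15)) = -34920*(-¾ - 30) = -34920*(-123/4) = 1073790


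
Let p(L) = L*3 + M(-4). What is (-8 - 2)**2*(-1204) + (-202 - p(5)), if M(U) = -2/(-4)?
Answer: -241235/2 ≈ -1.2062e+5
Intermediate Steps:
M(U) = 1/2 (M(U) = -2*(-1/4) = 1/2)
p(L) = 1/2 + 3*L (p(L) = L*3 + 1/2 = 3*L + 1/2 = 1/2 + 3*L)
(-8 - 2)**2*(-1204) + (-202 - p(5)) = (-8 - 2)**2*(-1204) + (-202 - (1/2 + 3*5)) = (-10)**2*(-1204) + (-202 - (1/2 + 15)) = 100*(-1204) + (-202 - 1*31/2) = -120400 + (-202 - 31/2) = -120400 - 435/2 = -241235/2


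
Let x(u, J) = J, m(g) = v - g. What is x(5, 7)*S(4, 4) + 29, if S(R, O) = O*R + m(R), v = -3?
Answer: 92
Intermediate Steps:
m(g) = -3 - g
S(R, O) = -3 - R + O*R (S(R, O) = O*R + (-3 - R) = -3 - R + O*R)
x(5, 7)*S(4, 4) + 29 = 7*(-3 - 1*4 + 4*4) + 29 = 7*(-3 - 4 + 16) + 29 = 7*9 + 29 = 63 + 29 = 92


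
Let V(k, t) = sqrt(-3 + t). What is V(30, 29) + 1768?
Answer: 1768 + sqrt(26) ≈ 1773.1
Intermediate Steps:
V(30, 29) + 1768 = sqrt(-3 + 29) + 1768 = sqrt(26) + 1768 = 1768 + sqrt(26)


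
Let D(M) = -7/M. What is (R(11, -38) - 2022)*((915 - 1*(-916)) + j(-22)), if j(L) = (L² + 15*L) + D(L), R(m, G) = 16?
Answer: -43808031/11 ≈ -3.9825e+6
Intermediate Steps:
j(L) = L² - 7/L + 15*L (j(L) = (L² + 15*L) - 7/L = L² - 7/L + 15*L)
(R(11, -38) - 2022)*((915 - 1*(-916)) + j(-22)) = (16 - 2022)*((915 - 1*(-916)) + (-7 + (-22)²*(15 - 22))/(-22)) = -2006*((915 + 916) - (-7 + 484*(-7))/22) = -2006*(1831 - (-7 - 3388)/22) = -2006*(1831 - 1/22*(-3395)) = -2006*(1831 + 3395/22) = -2006*43677/22 = -43808031/11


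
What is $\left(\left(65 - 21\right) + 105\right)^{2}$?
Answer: $22201$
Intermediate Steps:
$\left(\left(65 - 21\right) + 105\right)^{2} = \left(44 + 105\right)^{2} = 149^{2} = 22201$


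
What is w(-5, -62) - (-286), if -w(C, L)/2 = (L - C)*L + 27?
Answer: -6836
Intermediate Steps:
w(C, L) = -54 - 2*L*(L - C) (w(C, L) = -2*((L - C)*L + 27) = -2*(L*(L - C) + 27) = -2*(27 + L*(L - C)) = -54 - 2*L*(L - C))
w(-5, -62) - (-286) = (-54 - 2*(-62)**2 + 2*(-5)*(-62)) - (-286) = (-54 - 2*3844 + 620) - 1*(-286) = (-54 - 7688 + 620) + 286 = -7122 + 286 = -6836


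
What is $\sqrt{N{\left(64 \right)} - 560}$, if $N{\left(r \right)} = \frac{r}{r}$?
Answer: $i \sqrt{559} \approx 23.643 i$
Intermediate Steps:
$N{\left(r \right)} = 1$
$\sqrt{N{\left(64 \right)} - 560} = \sqrt{1 - 560} = \sqrt{-559} = i \sqrt{559}$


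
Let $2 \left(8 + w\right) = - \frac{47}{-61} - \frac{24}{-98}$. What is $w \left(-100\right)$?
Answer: $\frac{2239450}{2989} \approx 749.23$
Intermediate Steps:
$w = - \frac{44789}{5978}$ ($w = -8 + \frac{- \frac{47}{-61} - \frac{24}{-98}}{2} = -8 + \frac{\left(-47\right) \left(- \frac{1}{61}\right) - - \frac{12}{49}}{2} = -8 + \frac{\frac{47}{61} + \frac{12}{49}}{2} = -8 + \frac{1}{2} \cdot \frac{3035}{2989} = -8 + \frac{3035}{5978} = - \frac{44789}{5978} \approx -7.4923$)
$w \left(-100\right) = \left(- \frac{44789}{5978}\right) \left(-100\right) = \frac{2239450}{2989}$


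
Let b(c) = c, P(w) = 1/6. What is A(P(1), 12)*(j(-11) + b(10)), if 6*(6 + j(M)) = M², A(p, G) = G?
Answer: 290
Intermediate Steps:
P(w) = ⅙ (P(w) = 1*(⅙) = ⅙)
j(M) = -6 + M²/6
A(P(1), 12)*(j(-11) + b(10)) = 12*((-6 + (⅙)*(-11)²) + 10) = 12*((-6 + (⅙)*121) + 10) = 12*((-6 + 121/6) + 10) = 12*(85/6 + 10) = 12*(145/6) = 290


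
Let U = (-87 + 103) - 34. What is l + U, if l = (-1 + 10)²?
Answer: 63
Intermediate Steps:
l = 81 (l = 9² = 81)
U = -18 (U = 16 - 34 = -18)
l + U = 81 - 18 = 63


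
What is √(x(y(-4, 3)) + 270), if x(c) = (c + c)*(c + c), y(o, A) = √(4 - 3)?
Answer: √274 ≈ 16.553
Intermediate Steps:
y(o, A) = 1 (y(o, A) = √1 = 1)
x(c) = 4*c² (x(c) = (2*c)*(2*c) = 4*c²)
√(x(y(-4, 3)) + 270) = √(4*1² + 270) = √(4*1 + 270) = √(4 + 270) = √274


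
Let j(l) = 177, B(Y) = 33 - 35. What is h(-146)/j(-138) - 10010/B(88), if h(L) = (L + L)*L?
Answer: 928517/177 ≈ 5245.9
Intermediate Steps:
B(Y) = -2
h(L) = 2*L² (h(L) = (2*L)*L = 2*L²)
h(-146)/j(-138) - 10010/B(88) = (2*(-146)²)/177 - 10010/(-2) = (2*21316)*(1/177) - 10010*(-½) = 42632*(1/177) + 5005 = 42632/177 + 5005 = 928517/177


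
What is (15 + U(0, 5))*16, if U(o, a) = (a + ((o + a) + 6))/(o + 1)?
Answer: 496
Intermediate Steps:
U(o, a) = (6 + o + 2*a)/(1 + o) (U(o, a) = (a + ((a + o) + 6))/(1 + o) = (a + (6 + a + o))/(1 + o) = (6 + o + 2*a)/(1 + o))
(15 + U(0, 5))*16 = (15 + (6 + 0 + 2*5)/(1 + 0))*16 = (15 + (6 + 0 + 10)/1)*16 = (15 + 1*16)*16 = (15 + 16)*16 = 31*16 = 496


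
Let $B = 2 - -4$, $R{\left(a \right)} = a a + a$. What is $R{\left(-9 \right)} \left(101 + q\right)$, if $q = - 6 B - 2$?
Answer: $4536$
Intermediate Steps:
$R{\left(a \right)} = a + a^{2}$ ($R{\left(a \right)} = a^{2} + a = a + a^{2}$)
$B = 6$ ($B = 2 + 4 = 6$)
$q = -38$ ($q = \left(-6\right) 6 - 2 = -36 - 2 = -38$)
$R{\left(-9 \right)} \left(101 + q\right) = - 9 \left(1 - 9\right) \left(101 - 38\right) = \left(-9\right) \left(-8\right) 63 = 72 \cdot 63 = 4536$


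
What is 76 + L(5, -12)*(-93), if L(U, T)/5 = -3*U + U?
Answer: 4726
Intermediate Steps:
L(U, T) = -10*U (L(U, T) = 5*(-3*U + U) = 5*(-2*U) = -10*U)
76 + L(5, -12)*(-93) = 76 - 10*5*(-93) = 76 - 50*(-93) = 76 + 4650 = 4726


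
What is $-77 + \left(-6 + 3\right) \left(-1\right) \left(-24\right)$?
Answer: $-149$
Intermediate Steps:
$-77 + \left(-6 + 3\right) \left(-1\right) \left(-24\right) = -77 + \left(-3\right) \left(-1\right) \left(-24\right) = -77 + 3 \left(-24\right) = -77 - 72 = -149$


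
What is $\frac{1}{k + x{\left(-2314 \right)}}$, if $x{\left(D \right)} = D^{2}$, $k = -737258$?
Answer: $\frac{1}{4617338} \approx 2.1658 \cdot 10^{-7}$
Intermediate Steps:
$\frac{1}{k + x{\left(-2314 \right)}} = \frac{1}{-737258 + \left(-2314\right)^{2}} = \frac{1}{-737258 + 5354596} = \frac{1}{4617338}$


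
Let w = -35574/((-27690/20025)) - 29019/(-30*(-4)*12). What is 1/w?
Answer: 443040/11388981421 ≈ 3.8901e-5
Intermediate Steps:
w = 11388981421/443040 (w = -35574/((-27690*1/20025)) - 29019/(120*12) = -35574/(-1846/1335) - 29019/1440 = -35574*(-1335/1846) - 29019*1/1440 = 23745645/923 - 9673/480 = 11388981421/443040 ≈ 25706.)
1/w = 1/(11388981421/443040) = 443040/11388981421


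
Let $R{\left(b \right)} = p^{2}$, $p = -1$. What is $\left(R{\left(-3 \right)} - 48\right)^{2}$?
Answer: $2209$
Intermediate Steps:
$R{\left(b \right)} = 1$ ($R{\left(b \right)} = \left(-1\right)^{2} = 1$)
$\left(R{\left(-3 \right)} - 48\right)^{2} = \left(1 - 48\right)^{2} = \left(-47\right)^{2} = 2209$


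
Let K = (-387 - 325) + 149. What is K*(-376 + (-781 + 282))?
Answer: 492625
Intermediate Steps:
K = -563 (K = -712 + 149 = -563)
K*(-376 + (-781 + 282)) = -563*(-376 + (-781 + 282)) = -563*(-376 - 499) = -563*(-875) = 492625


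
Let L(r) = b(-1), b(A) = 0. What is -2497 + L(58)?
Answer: -2497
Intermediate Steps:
L(r) = 0
-2497 + L(58) = -2497 + 0 = -2497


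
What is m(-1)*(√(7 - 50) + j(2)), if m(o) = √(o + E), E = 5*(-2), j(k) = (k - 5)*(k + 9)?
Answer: I*√11*(-33 + I*√43) ≈ -21.749 - 109.45*I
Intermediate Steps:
j(k) = (-5 + k)*(9 + k)
E = -10
m(o) = √(-10 + o) (m(o) = √(o - 10) = √(-10 + o))
m(-1)*(√(7 - 50) + j(2)) = √(-10 - 1)*(√(7 - 50) + (-45 + 2² + 4*2)) = √(-11)*(√(-43) + (-45 + 4 + 8)) = (I*√11)*(I*√43 - 33) = (I*√11)*(-33 + I*√43) = I*√11*(-33 + I*√43)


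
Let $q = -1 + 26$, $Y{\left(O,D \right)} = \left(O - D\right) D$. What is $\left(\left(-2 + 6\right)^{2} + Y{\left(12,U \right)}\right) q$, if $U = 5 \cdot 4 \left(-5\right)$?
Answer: $-279600$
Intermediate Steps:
$U = -100$ ($U = 20 \left(-5\right) = -100$)
$Y{\left(O,D \right)} = D \left(O - D\right)$
$q = 25$
$\left(\left(-2 + 6\right)^{2} + Y{\left(12,U \right)}\right) q = \left(\left(-2 + 6\right)^{2} - 100 \left(12 - -100\right)\right) 25 = \left(4^{2} - 100 \left(12 + 100\right)\right) 25 = \left(16 - 11200\right) 25 = \left(-11184\right) 25 = -279600$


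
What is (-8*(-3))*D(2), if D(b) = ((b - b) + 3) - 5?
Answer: -48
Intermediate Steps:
D(b) = -2 (D(b) = (0 + 3) - 5 = 3 - 5 = -2)
(-8*(-3))*D(2) = -8*(-3)*(-2) = 24*(-2) = -48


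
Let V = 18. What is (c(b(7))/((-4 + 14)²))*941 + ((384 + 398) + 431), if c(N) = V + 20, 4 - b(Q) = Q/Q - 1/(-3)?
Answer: 78529/50 ≈ 1570.6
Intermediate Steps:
b(Q) = 8/3 (b(Q) = 4 - (Q/Q - 1/(-3)) = 4 - (1 - 1*(-⅓)) = 4 - (1 + ⅓) = 4 - 1*4/3 = 4 - 4/3 = 8/3)
c(N) = 38 (c(N) = 18 + 20 = 38)
(c(b(7))/((-4 + 14)²))*941 + ((384 + 398) + 431) = (38/((-4 + 14)²))*941 + ((384 + 398) + 431) = (38/(10²))*941 + (782 + 431) = (38/100)*941 + 1213 = (38*(1/100))*941 + 1213 = (19/50)*941 + 1213 = 17879/50 + 1213 = 78529/50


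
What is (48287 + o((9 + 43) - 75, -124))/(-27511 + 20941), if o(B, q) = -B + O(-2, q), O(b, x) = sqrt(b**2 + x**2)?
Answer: -4831/657 - sqrt(3845)/3285 ≈ -7.3720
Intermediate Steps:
o(B, q) = sqrt(4 + q**2) - B (o(B, q) = -B + sqrt((-2)**2 + q**2) = -B + sqrt(4 + q**2) = sqrt(4 + q**2) - B)
(48287 + o((9 + 43) - 75, -124))/(-27511 + 20941) = (48287 + (sqrt(4 + (-124)**2) - ((9 + 43) - 75)))/(-27511 + 20941) = (48287 + (sqrt(4 + 15376) - (52 - 75)))/(-6570) = (48287 + (sqrt(15380) - 1*(-23)))*(-1/6570) = (48287 + (2*sqrt(3845) + 23))*(-1/6570) = (48287 + (23 + 2*sqrt(3845)))*(-1/6570) = (48310 + 2*sqrt(3845))*(-1/6570) = -4831/657 - sqrt(3845)/3285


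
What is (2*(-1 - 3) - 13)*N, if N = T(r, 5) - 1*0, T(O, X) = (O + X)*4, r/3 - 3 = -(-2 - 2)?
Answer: -2184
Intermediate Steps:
r = 21 (r = 9 + 3*(-(-2 - 2)) = 9 + 3*(-1*(-4)) = 9 + 3*4 = 9 + 12 = 21)
T(O, X) = 4*O + 4*X
N = 104 (N = (4*21 + 4*5) - 1*0 = (84 + 20) + 0 = 104 + 0 = 104)
(2*(-1 - 3) - 13)*N = (2*(-1 - 3) - 13)*104 = (2*(-4) - 13)*104 = (-8 - 13)*104 = -21*104 = -2184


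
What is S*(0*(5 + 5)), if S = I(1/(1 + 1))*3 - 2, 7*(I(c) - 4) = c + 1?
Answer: 0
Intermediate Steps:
I(c) = 29/7 + c/7 (I(c) = 4 + (c + 1)/7 = 4 + (1 + c)/7 = 4 + (⅐ + c/7) = 29/7 + c/7)
S = 149/14 (S = (29/7 + 1/(7*(1 + 1)))*3 - 2 = (29/7 + (⅐)/2)*3 - 2 = (29/7 + (⅐)*(½))*3 - 2 = (29/7 + 1/14)*3 - 2 = (59/14)*3 - 2 = 177/14 - 2 = 149/14 ≈ 10.643)
S*(0*(5 + 5)) = 149*(0*(5 + 5))/14 = 149*(0*10)/14 = (149/14)*0 = 0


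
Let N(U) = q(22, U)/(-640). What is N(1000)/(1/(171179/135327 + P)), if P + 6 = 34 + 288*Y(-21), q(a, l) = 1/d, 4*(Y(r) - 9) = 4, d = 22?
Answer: -78740419/381080832 ≈ -0.20662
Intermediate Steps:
Y(r) = 10 (Y(r) = 9 + (1/4)*4 = 9 + 1 = 10)
q(a, l) = 1/22
N(U) = -1/14080 (N(U) = (1/22)/(-640) = (1/22)*(-1/640) = -1/14080)
P = 2908 (P = -6 + (34 + 288*10) = -6 + (34 + 2880) = -6 + 2914 = 2908)
N(1000)/(1/(171179/135327 + P)) = -1/(14080*(1/(171179/135327 + 2908))) = -1/(14080*(1/(393702095/135327))) = -1/(14080*135327/393702095) = -1/14080*393702095/135327 = -78740419/381080832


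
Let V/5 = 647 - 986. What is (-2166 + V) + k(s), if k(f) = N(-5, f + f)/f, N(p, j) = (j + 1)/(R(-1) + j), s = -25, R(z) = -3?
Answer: -5115874/1325 ≈ -3861.0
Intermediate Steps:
V = -1695 (V = 5*(647 - 986) = 5*(-339) = -1695)
N(p, j) = (1 + j)/(-3 + j) (N(p, j) = (j + 1)/(-3 + j) = (1 + j)/(-3 + j))
k(f) = (1 + 2*f)/(f*(-3 + 2*f)) (k(f) = ((1 + (f + f))/(-3 + (f + f)))/f = ((1 + 2*f)/(-3 + 2*f))/f = (1 + 2*f)/(f*(-3 + 2*f)))
(-2166 + V) + k(s) = (-2166 - 1695) + (1 + 2*(-25))/((-25)*(-3 + 2*(-25))) = -3861 - (1 - 50)/(25*(-3 - 50)) = -3861 - 1/25*(-49)/(-53) = -3861 - 1/25*(-1/53)*(-49) = -3861 - 49/1325 = -5115874/1325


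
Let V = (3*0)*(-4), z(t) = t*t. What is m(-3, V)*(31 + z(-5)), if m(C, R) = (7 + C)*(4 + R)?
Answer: 896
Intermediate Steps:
z(t) = t²
V = 0 (V = 0*(-4) = 0)
m(C, R) = (4 + R)*(7 + C)
m(-3, V)*(31 + z(-5)) = (28 + 4*(-3) + 7*0 - 3*0)*(31 + (-5)²) = (28 - 12 + 0 + 0)*(31 + 25) = 16*56 = 896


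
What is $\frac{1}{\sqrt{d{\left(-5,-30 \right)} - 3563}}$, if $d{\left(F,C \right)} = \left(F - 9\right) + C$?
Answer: $- \frac{i \sqrt{3607}}{3607} \approx - 0.01665 i$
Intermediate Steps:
$d{\left(F,C \right)} = -9 + C + F$ ($d{\left(F,C \right)} = \left(-9 + F\right) + C = -9 + C + F$)
$\frac{1}{\sqrt{d{\left(-5,-30 \right)} - 3563}} = \frac{1}{\sqrt{\left(-9 - 30 - 5\right) - 3563}} = \frac{1}{\sqrt{-44 - 3563}} = \frac{1}{\sqrt{-3607}} = \frac{1}{i \sqrt{3607}} = - \frac{i \sqrt{3607}}{3607}$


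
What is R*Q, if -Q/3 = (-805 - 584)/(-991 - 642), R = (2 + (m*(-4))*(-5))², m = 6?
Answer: -62021628/1633 ≈ -37980.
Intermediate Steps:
R = 14884 (R = (2 + (6*(-4))*(-5))² = (2 - 24*(-5))² = (2 + 120)² = 122² = 14884)
Q = -4167/1633 (Q = -3*(-805 - 584)/(-991 - 642) = -(-4167)/(-1633) = -(-4167)*(-1)/1633 = -3*1389/1633 = -4167/1633 ≈ -2.5517)
R*Q = 14884*(-4167/1633) = -62021628/1633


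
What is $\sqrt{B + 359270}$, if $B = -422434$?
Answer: $2 i \sqrt{15791} \approx 251.32 i$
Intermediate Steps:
$\sqrt{B + 359270} = \sqrt{-422434 + 359270} = \sqrt{-63164} = 2 i \sqrt{15791}$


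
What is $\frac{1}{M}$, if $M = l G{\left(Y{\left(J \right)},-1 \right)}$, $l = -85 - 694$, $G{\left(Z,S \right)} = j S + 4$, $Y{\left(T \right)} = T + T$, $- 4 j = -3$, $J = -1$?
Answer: $- \frac{4}{10127} \approx -0.00039498$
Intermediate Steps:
$j = \frac{3}{4}$ ($j = \left(- \frac{1}{4}\right) \left(-3\right) = \frac{3}{4} \approx 0.75$)
$Y{\left(T \right)} = 2 T$
$G{\left(Z,S \right)} = 4 + \frac{3 S}{4}$ ($G{\left(Z,S \right)} = \frac{3 S}{4} + 4 = 4 + \frac{3 S}{4}$)
$l = -779$
$M = - \frac{10127}{4}$ ($M = - 779 \left(4 + \frac{3}{4} \left(-1\right)\right) = - 779 \left(4 - \frac{3}{4}\right) = \left(-779\right) \frac{13}{4} = - \frac{10127}{4} \approx -2531.8$)
$\frac{1}{M} = \frac{1}{- \frac{10127}{4}} = - \frac{4}{10127}$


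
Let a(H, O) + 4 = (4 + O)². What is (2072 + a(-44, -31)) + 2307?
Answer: 5104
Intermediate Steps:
a(H, O) = -4 + (4 + O)²
(2072 + a(-44, -31)) + 2307 = (2072 + (-4 + (4 - 31)²)) + 2307 = (2072 + (-4 + (-27)²)) + 2307 = (2072 + (-4 + 729)) + 2307 = (2072 + 725) + 2307 = 2797 + 2307 = 5104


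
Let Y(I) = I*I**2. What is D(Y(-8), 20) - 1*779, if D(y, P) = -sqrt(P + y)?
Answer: -779 - 2*I*sqrt(123) ≈ -779.0 - 22.181*I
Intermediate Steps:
Y(I) = I**3
D(Y(-8), 20) - 1*779 = -sqrt(20 + (-8)**3) - 1*779 = -sqrt(20 - 512) - 779 = -sqrt(-492) - 779 = -2*I*sqrt(123) - 779 = -779 - 2*I*sqrt(123)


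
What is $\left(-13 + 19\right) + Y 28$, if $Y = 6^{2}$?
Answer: $1014$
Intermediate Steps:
$Y = 36$
$\left(-13 + 19\right) + Y 28 = \left(-13 + 19\right) + 36 \cdot 28 = 6 + 1008 = 1014$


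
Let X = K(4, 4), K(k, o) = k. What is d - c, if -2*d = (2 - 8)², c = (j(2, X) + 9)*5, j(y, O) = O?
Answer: -83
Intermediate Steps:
X = 4
c = 65 (c = (4 + 9)*5 = 13*5 = 65)
d = -18 (d = -(2 - 8)²/2 = -½*(-6)² = -½*36 = -18)
d - c = -18 - 1*65 = -18 - 65 = -83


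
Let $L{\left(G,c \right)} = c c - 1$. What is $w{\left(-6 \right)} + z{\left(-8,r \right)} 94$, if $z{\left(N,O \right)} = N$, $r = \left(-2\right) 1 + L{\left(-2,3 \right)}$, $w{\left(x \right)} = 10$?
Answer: $-742$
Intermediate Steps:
$L{\left(G,c \right)} = -1 + c^{2}$ ($L{\left(G,c \right)} = c^{2} - 1 = -1 + c^{2}$)
$r = 6$ ($r = \left(-2\right) 1 - \left(1 - 3^{2}\right) = -2 + \left(-1 + 9\right) = -2 + 8 = 6$)
$w{\left(-6 \right)} + z{\left(-8,r \right)} 94 = 10 - 752 = -742$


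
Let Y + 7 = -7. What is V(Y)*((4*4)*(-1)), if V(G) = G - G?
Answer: 0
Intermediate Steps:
Y = -14 (Y = -7 - 7 = -14)
V(G) = 0
V(Y)*((4*4)*(-1)) = 0*((4*4)*(-1)) = 0*(16*(-1)) = 0*(-16) = 0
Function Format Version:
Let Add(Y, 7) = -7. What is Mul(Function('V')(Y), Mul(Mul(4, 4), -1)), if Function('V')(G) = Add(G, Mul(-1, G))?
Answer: 0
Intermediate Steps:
Y = -14 (Y = Add(-7, -7) = -14)
Function('V')(G) = 0
Mul(Function('V')(Y), Mul(Mul(4, 4), -1)) = Mul(0, Mul(Mul(4, 4), -1)) = Mul(0, Mul(16, -1)) = Mul(0, -16) = 0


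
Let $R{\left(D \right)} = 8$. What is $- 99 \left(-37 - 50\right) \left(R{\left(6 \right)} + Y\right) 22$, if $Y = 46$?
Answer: $10232244$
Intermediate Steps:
$- 99 \left(-37 - 50\right) \left(R{\left(6 \right)} + Y\right) 22 = - 99 \left(-37 - 50\right) \left(8 + 46\right) 22 = - 99 \left(\left(-87\right) 54\right) 22 = \left(-99\right) \left(-4698\right) 22 = 465102 \cdot 22 = 10232244$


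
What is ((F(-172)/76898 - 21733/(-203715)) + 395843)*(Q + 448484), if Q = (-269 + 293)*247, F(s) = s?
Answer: 1408902477376015754384/7832638035 ≈ 1.7988e+11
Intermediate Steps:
Q = 5928 (Q = 24*247 = 5928)
((F(-172)/76898 - 21733/(-203715)) + 395843)*(Q + 448484) = ((-172/76898 - 21733/(-203715)) + 395843)*(5928 + 448484) = ((-172*1/76898 - 21733*(-1/203715)) + 395843)*454412 = ((-86/38449 + 21733/203715) + 395843)*454412 = (818092627/7832638035 + 395843)*454412 = (3100495755781132/7832638035)*454412 = 1408902477376015754384/7832638035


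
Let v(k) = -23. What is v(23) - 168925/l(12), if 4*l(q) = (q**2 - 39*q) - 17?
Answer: 667857/341 ≈ 1958.5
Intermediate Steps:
l(q) = -17/4 - 39*q/4 + q**2/4 (l(q) = ((q**2 - 39*q) - 17)/4 = (-17 + q**2 - 39*q)/4 = -17/4 - 39*q/4 + q**2/4)
v(23) - 168925/l(12) = -23 - 168925/(-17/4 - 39/4*12 + (1/4)*12**2) = -23 - 168925/(-17/4 - 117 + (1/4)*144) = -23 - 168925/(-17/4 - 117 + 36) = -23 - 168925/(-341/4) = -23 - 168925*(-4)/341 = -23 - 233*(-2900/341) = -23 + 675700/341 = 667857/341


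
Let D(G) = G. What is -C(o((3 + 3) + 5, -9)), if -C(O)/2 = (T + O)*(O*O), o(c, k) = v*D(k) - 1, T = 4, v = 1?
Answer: -1200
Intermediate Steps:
o(c, k) = -1 + k (o(c, k) = 1*k - 1 = k - 1 = -1 + k)
C(O) = -2*O²*(4 + O) (C(O) = -2*(4 + O)*O*O = -2*(4 + O)*O² = -2*O²*(4 + O))
-C(o((3 + 3) + 5, -9)) = -2*(-1 - 9)²*(-4 - (-1 - 9)) = -2*(-10)²*(-4 - 1*(-10)) = -2*100*(-4 + 10) = -2*100*6 = -1*1200 = -1200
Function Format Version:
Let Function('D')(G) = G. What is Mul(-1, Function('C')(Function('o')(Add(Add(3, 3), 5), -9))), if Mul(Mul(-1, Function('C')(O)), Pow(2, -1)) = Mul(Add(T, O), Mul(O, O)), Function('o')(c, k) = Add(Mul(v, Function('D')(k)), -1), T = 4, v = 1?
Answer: -1200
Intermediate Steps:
Function('o')(c, k) = Add(-1, k) (Function('o')(c, k) = Add(Mul(1, k), -1) = Add(k, -1) = Add(-1, k))
Function('C')(O) = Mul(-2, Pow(O, 2), Add(4, O)) (Function('C')(O) = Mul(-2, Mul(Add(4, O), Mul(O, O))) = Mul(-2, Mul(Add(4, O), Pow(O, 2))) = Mul(-2, Mul(Pow(O, 2), Add(4, O))) = Mul(-2, Pow(O, 2), Add(4, O)))
Mul(-1, Function('C')(Function('o')(Add(Add(3, 3), 5), -9))) = Mul(-1, Mul(2, Pow(Add(-1, -9), 2), Add(-4, Mul(-1, Add(-1, -9))))) = Mul(-1, Mul(2, Pow(-10, 2), Add(-4, Mul(-1, -10)))) = Mul(-1, Mul(2, 100, Add(-4, 10))) = Mul(-1, Mul(2, 100, 6)) = Mul(-1, 1200) = -1200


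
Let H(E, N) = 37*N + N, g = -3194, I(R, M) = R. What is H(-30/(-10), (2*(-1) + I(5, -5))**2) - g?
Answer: 3536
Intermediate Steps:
H(E, N) = 38*N
H(-30/(-10), (2*(-1) + I(5, -5))**2) - g = 38*(2*(-1) + 5)**2 - 1*(-3194) = 38*(-2 + 5)**2 + 3194 = 38*3**2 + 3194 = 38*9 + 3194 = 342 + 3194 = 3536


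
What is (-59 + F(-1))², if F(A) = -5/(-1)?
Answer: 2916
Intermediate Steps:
F(A) = 5 (F(A) = -5*(-1) = 5)
(-59 + F(-1))² = (-59 + 5)² = (-54)² = 2916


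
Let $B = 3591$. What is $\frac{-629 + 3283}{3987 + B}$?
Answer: $\frac{1327}{3789} \approx 0.35022$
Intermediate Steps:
$\frac{-629 + 3283}{3987 + B} = \frac{-629 + 3283}{3987 + 3591} = \frac{2654}{7578} = 2654 \cdot \frac{1}{7578} = \frac{1327}{3789}$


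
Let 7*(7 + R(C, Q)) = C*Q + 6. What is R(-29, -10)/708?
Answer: 247/4956 ≈ 0.049839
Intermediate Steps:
R(C, Q) = -43/7 + C*Q/7 (R(C, Q) = -7 + (C*Q + 6)/7 = -7 + (6 + C*Q)/7 = -7 + (6/7 + C*Q/7) = -43/7 + C*Q/7)
R(-29, -10)/708 = (-43/7 + (⅐)*(-29)*(-10))/708 = (-43/7 + 290/7)*(1/708) = (247/7)*(1/708) = 247/4956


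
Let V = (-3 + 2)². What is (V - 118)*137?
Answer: -16029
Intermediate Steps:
V = 1 (V = (-1)² = 1)
(V - 118)*137 = (1 - 118)*137 = -117*137 = -16029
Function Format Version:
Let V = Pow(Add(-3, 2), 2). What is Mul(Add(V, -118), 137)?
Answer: -16029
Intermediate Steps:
V = 1 (V = Pow(-1, 2) = 1)
Mul(Add(V, -118), 137) = Mul(Add(1, -118), 137) = Mul(-117, 137) = -16029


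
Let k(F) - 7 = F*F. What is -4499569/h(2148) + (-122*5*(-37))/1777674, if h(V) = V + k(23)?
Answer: -3999353122313/2385638508 ≈ -1676.4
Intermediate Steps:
k(F) = 7 + F**2 (k(F) = 7 + F*F = 7 + F**2)
h(V) = 536 + V (h(V) = V + (7 + 23**2) = V + (7 + 529) = V + 536 = 536 + V)
-4499569/h(2148) + (-122*5*(-37))/1777674 = -4499569/(536 + 2148) + (-122*5*(-37))/1777674 = -4499569/2684 - 610*(-37)*(1/1777674) = -4499569*1/2684 + 22570*(1/1777674) = -4499569/2684 + 11285/888837 = -3999353122313/2385638508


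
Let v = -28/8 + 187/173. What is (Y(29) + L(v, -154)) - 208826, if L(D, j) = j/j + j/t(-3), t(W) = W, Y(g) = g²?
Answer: -623798/3 ≈ -2.0793e+5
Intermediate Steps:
v = -837/346 (v = -28*⅛ + 187*(1/173) = -7/2 + 187/173 = -837/346 ≈ -2.4191)
L(D, j) = 1 - j/3 (L(D, j) = j/j + j/(-3) = 1 + j*(-⅓) = 1 - j/3)
(Y(29) + L(v, -154)) - 208826 = (29² + (1 - ⅓*(-154))) - 208826 = (841 + (1 + 154/3)) - 208826 = (841 + 157/3) - 208826 = 2680/3 - 208826 = -623798/3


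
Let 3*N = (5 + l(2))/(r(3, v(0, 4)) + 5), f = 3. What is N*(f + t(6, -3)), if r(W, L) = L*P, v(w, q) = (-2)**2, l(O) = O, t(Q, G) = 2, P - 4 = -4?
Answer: 7/3 ≈ 2.3333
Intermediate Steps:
P = 0 (P = 4 - 4 = 0)
v(w, q) = 4
r(W, L) = 0 (r(W, L) = L*0 = 0)
N = 7/15 (N = ((5 + 2)/(0 + 5))/3 = (7/5)/3 = (7*(1/5))/3 = (1/3)*(7/5) = 7/15 ≈ 0.46667)
N*(f + t(6, -3)) = 7*(3 + 2)/15 = (7/15)*5 = 7/3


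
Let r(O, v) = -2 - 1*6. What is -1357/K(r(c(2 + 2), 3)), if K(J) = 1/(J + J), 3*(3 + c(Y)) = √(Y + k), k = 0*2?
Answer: 21712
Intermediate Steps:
k = 0
c(Y) = -3 + √Y/3 (c(Y) = -3 + √(Y + 0)/3 = -3 + √Y/3)
r(O, v) = -8 (r(O, v) = -2 - 6 = -8)
K(J) = 1/(2*J)
-1357/K(r(c(2 + 2), 3)) = -1357/((½)/(-8)) = -1357/((½)*(-⅛)) = -1357/(-1/16) = -1357*(-16) = 21712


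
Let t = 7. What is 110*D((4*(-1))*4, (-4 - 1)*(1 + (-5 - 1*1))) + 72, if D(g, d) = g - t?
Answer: -2458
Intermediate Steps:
D(g, d) = -7 + g (D(g, d) = g - 1*7 = g - 7 = -7 + g)
110*D((4*(-1))*4, (-4 - 1)*(1 + (-5 - 1*1))) + 72 = 110*(-7 + (4*(-1))*4) + 72 = 110*(-7 - 4*4) + 72 = 110*(-7 - 16) + 72 = 110*(-23) + 72 = -2530 + 72 = -2458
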